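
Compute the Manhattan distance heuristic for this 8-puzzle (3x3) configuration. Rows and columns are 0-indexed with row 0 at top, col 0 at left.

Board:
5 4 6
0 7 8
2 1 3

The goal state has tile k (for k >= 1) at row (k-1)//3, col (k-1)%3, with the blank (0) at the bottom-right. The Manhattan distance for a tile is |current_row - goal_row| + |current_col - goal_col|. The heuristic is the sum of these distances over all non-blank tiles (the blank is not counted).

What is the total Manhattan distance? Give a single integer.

Answer: 17

Derivation:
Tile 5: (0,0)->(1,1) = 2
Tile 4: (0,1)->(1,0) = 2
Tile 6: (0,2)->(1,2) = 1
Tile 7: (1,1)->(2,0) = 2
Tile 8: (1,2)->(2,1) = 2
Tile 2: (2,0)->(0,1) = 3
Tile 1: (2,1)->(0,0) = 3
Tile 3: (2,2)->(0,2) = 2
Sum: 2 + 2 + 1 + 2 + 2 + 3 + 3 + 2 = 17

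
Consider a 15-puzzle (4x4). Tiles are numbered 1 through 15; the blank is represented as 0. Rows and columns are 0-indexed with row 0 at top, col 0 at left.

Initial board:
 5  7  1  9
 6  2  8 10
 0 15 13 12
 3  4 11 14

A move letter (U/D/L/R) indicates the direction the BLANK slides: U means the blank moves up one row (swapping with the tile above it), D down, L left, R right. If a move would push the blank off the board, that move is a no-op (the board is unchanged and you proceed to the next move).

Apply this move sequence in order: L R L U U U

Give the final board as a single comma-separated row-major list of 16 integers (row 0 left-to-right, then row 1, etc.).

After move 1 (L):
 5  7  1  9
 6  2  8 10
 0 15 13 12
 3  4 11 14

After move 2 (R):
 5  7  1  9
 6  2  8 10
15  0 13 12
 3  4 11 14

After move 3 (L):
 5  7  1  9
 6  2  8 10
 0 15 13 12
 3  4 11 14

After move 4 (U):
 5  7  1  9
 0  2  8 10
 6 15 13 12
 3  4 11 14

After move 5 (U):
 0  7  1  9
 5  2  8 10
 6 15 13 12
 3  4 11 14

After move 6 (U):
 0  7  1  9
 5  2  8 10
 6 15 13 12
 3  4 11 14

Answer: 0, 7, 1, 9, 5, 2, 8, 10, 6, 15, 13, 12, 3, 4, 11, 14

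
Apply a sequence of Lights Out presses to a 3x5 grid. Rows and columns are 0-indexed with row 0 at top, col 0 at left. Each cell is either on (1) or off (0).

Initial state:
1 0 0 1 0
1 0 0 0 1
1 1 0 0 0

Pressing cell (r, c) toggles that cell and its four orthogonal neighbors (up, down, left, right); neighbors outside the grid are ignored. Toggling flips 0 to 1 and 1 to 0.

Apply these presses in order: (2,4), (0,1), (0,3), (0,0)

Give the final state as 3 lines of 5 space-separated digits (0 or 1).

Answer: 1 0 0 0 1
0 1 0 1 0
1 1 0 1 1

Derivation:
After press 1 at (2,4):
1 0 0 1 0
1 0 0 0 0
1 1 0 1 1

After press 2 at (0,1):
0 1 1 1 0
1 1 0 0 0
1 1 0 1 1

After press 3 at (0,3):
0 1 0 0 1
1 1 0 1 0
1 1 0 1 1

After press 4 at (0,0):
1 0 0 0 1
0 1 0 1 0
1 1 0 1 1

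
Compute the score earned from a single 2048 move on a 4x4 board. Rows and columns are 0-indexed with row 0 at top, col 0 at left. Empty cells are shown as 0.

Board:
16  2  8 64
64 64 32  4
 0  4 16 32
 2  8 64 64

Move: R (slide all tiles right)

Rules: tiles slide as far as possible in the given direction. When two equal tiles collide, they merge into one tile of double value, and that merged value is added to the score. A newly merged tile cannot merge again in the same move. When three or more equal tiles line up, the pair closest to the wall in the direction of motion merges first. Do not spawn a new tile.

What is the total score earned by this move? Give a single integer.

Answer: 256

Derivation:
Slide right:
row 0: [16, 2, 8, 64] -> [16, 2, 8, 64]  score +0 (running 0)
row 1: [64, 64, 32, 4] -> [0, 128, 32, 4]  score +128 (running 128)
row 2: [0, 4, 16, 32] -> [0, 4, 16, 32]  score +0 (running 128)
row 3: [2, 8, 64, 64] -> [0, 2, 8, 128]  score +128 (running 256)
Board after move:
 16   2   8  64
  0 128  32   4
  0   4  16  32
  0   2   8 128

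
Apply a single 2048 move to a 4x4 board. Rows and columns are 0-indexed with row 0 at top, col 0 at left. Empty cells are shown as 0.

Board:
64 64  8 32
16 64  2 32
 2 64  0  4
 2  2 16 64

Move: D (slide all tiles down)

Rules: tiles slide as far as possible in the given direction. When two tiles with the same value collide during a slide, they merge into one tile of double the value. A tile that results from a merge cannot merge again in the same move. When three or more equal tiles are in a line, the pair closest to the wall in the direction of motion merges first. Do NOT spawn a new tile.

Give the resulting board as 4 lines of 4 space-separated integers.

Slide down:
col 0: [64, 16, 2, 2] -> [0, 64, 16, 4]
col 1: [64, 64, 64, 2] -> [0, 64, 128, 2]
col 2: [8, 2, 0, 16] -> [0, 8, 2, 16]
col 3: [32, 32, 4, 64] -> [0, 64, 4, 64]

Answer:   0   0   0   0
 64  64   8  64
 16 128   2   4
  4   2  16  64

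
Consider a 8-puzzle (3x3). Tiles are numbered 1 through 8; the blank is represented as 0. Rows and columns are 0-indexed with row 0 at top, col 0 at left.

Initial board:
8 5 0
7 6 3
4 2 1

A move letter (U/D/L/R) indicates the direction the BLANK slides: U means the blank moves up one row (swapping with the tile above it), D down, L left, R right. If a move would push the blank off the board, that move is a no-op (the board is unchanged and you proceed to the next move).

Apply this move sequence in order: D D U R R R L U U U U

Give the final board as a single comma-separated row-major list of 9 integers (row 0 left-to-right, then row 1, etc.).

Answer: 8, 0, 3, 7, 5, 6, 4, 2, 1

Derivation:
After move 1 (D):
8 5 3
7 6 0
4 2 1

After move 2 (D):
8 5 3
7 6 1
4 2 0

After move 3 (U):
8 5 3
7 6 0
4 2 1

After move 4 (R):
8 5 3
7 6 0
4 2 1

After move 5 (R):
8 5 3
7 6 0
4 2 1

After move 6 (R):
8 5 3
7 6 0
4 2 1

After move 7 (L):
8 5 3
7 0 6
4 2 1

After move 8 (U):
8 0 3
7 5 6
4 2 1

After move 9 (U):
8 0 3
7 5 6
4 2 1

After move 10 (U):
8 0 3
7 5 6
4 2 1

After move 11 (U):
8 0 3
7 5 6
4 2 1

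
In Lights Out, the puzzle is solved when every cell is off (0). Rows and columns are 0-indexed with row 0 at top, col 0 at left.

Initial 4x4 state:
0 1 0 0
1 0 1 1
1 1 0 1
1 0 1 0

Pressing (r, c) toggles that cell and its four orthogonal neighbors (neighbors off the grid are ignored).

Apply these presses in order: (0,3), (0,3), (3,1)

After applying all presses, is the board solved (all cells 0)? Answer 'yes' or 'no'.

Answer: no

Derivation:
After press 1 at (0,3):
0 1 1 1
1 0 1 0
1 1 0 1
1 0 1 0

After press 2 at (0,3):
0 1 0 0
1 0 1 1
1 1 0 1
1 0 1 0

After press 3 at (3,1):
0 1 0 0
1 0 1 1
1 0 0 1
0 1 0 0

Lights still on: 7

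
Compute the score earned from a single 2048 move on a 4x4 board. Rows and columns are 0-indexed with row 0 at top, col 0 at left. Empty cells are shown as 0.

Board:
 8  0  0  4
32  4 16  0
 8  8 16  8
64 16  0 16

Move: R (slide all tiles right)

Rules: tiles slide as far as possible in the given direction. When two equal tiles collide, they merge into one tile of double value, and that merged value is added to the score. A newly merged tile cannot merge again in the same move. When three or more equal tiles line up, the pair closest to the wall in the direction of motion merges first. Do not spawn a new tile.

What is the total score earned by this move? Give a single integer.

Slide right:
row 0: [8, 0, 0, 4] -> [0, 0, 8, 4]  score +0 (running 0)
row 1: [32, 4, 16, 0] -> [0, 32, 4, 16]  score +0 (running 0)
row 2: [8, 8, 16, 8] -> [0, 16, 16, 8]  score +16 (running 16)
row 3: [64, 16, 0, 16] -> [0, 0, 64, 32]  score +32 (running 48)
Board after move:
 0  0  8  4
 0 32  4 16
 0 16 16  8
 0  0 64 32

Answer: 48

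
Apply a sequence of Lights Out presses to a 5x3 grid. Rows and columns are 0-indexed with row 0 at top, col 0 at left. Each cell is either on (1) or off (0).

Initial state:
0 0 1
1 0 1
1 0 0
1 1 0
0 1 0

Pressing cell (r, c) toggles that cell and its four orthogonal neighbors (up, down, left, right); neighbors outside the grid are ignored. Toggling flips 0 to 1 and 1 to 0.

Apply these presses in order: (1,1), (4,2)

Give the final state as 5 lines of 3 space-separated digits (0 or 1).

Answer: 0 1 1
0 1 0
1 1 0
1 1 1
0 0 1

Derivation:
After press 1 at (1,1):
0 1 1
0 1 0
1 1 0
1 1 0
0 1 0

After press 2 at (4,2):
0 1 1
0 1 0
1 1 0
1 1 1
0 0 1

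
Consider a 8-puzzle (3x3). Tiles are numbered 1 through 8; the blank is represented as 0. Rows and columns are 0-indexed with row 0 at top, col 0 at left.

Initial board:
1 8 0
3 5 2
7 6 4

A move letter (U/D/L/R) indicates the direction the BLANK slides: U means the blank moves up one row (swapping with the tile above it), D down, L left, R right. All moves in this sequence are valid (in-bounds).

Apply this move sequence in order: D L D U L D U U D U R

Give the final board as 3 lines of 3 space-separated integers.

Answer: 8 0 2
1 3 5
7 6 4

Derivation:
After move 1 (D):
1 8 2
3 5 0
7 6 4

After move 2 (L):
1 8 2
3 0 5
7 6 4

After move 3 (D):
1 8 2
3 6 5
7 0 4

After move 4 (U):
1 8 2
3 0 5
7 6 4

After move 5 (L):
1 8 2
0 3 5
7 6 4

After move 6 (D):
1 8 2
7 3 5
0 6 4

After move 7 (U):
1 8 2
0 3 5
7 6 4

After move 8 (U):
0 8 2
1 3 5
7 6 4

After move 9 (D):
1 8 2
0 3 5
7 6 4

After move 10 (U):
0 8 2
1 3 5
7 6 4

After move 11 (R):
8 0 2
1 3 5
7 6 4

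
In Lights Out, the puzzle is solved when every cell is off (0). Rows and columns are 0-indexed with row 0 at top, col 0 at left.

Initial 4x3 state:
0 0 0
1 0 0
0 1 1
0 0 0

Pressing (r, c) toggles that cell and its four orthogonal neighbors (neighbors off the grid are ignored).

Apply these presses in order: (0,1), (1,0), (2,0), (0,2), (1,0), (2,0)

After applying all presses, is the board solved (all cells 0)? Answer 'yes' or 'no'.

After press 1 at (0,1):
1 1 1
1 1 0
0 1 1
0 0 0

After press 2 at (1,0):
0 1 1
0 0 0
1 1 1
0 0 0

After press 3 at (2,0):
0 1 1
1 0 0
0 0 1
1 0 0

After press 4 at (0,2):
0 0 0
1 0 1
0 0 1
1 0 0

After press 5 at (1,0):
1 0 0
0 1 1
1 0 1
1 0 0

After press 6 at (2,0):
1 0 0
1 1 1
0 1 1
0 0 0

Lights still on: 6

Answer: no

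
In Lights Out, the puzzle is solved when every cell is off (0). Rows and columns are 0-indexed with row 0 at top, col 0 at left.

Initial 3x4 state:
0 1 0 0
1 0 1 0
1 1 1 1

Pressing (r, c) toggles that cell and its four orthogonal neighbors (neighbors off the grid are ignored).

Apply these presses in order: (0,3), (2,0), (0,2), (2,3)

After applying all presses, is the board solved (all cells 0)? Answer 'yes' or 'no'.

Answer: yes

Derivation:
After press 1 at (0,3):
0 1 1 1
1 0 1 1
1 1 1 1

After press 2 at (2,0):
0 1 1 1
0 0 1 1
0 0 1 1

After press 3 at (0,2):
0 0 0 0
0 0 0 1
0 0 1 1

After press 4 at (2,3):
0 0 0 0
0 0 0 0
0 0 0 0

Lights still on: 0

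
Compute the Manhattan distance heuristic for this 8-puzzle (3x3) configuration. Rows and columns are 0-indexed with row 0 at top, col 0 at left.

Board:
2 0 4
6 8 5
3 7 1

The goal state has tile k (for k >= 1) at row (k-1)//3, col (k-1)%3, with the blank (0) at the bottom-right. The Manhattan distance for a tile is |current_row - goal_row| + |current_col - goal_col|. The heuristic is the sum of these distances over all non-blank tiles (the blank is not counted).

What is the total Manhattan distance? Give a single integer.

Answer: 17

Derivation:
Tile 2: at (0,0), goal (0,1), distance |0-0|+|0-1| = 1
Tile 4: at (0,2), goal (1,0), distance |0-1|+|2-0| = 3
Tile 6: at (1,0), goal (1,2), distance |1-1|+|0-2| = 2
Tile 8: at (1,1), goal (2,1), distance |1-2|+|1-1| = 1
Tile 5: at (1,2), goal (1,1), distance |1-1|+|2-1| = 1
Tile 3: at (2,0), goal (0,2), distance |2-0|+|0-2| = 4
Tile 7: at (2,1), goal (2,0), distance |2-2|+|1-0| = 1
Tile 1: at (2,2), goal (0,0), distance |2-0|+|2-0| = 4
Sum: 1 + 3 + 2 + 1 + 1 + 4 + 1 + 4 = 17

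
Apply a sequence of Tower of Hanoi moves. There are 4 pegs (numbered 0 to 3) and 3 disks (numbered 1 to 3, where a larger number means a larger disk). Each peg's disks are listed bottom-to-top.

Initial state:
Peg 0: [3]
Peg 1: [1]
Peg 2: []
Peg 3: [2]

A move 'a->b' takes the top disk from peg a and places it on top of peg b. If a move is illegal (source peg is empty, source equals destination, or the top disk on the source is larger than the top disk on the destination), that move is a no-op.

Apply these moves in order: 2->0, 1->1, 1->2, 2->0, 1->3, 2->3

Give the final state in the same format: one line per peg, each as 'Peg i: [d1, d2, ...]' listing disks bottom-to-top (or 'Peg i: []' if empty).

After move 1 (2->0):
Peg 0: [3]
Peg 1: [1]
Peg 2: []
Peg 3: [2]

After move 2 (1->1):
Peg 0: [3]
Peg 1: [1]
Peg 2: []
Peg 3: [2]

After move 3 (1->2):
Peg 0: [3]
Peg 1: []
Peg 2: [1]
Peg 3: [2]

After move 4 (2->0):
Peg 0: [3, 1]
Peg 1: []
Peg 2: []
Peg 3: [2]

After move 5 (1->3):
Peg 0: [3, 1]
Peg 1: []
Peg 2: []
Peg 3: [2]

After move 6 (2->3):
Peg 0: [3, 1]
Peg 1: []
Peg 2: []
Peg 3: [2]

Answer: Peg 0: [3, 1]
Peg 1: []
Peg 2: []
Peg 3: [2]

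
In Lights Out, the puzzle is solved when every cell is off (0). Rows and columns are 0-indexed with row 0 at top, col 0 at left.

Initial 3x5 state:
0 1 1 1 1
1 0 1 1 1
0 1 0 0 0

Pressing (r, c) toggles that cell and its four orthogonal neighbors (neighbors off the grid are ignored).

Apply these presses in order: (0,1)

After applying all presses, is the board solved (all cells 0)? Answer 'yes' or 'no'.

Answer: no

Derivation:
After press 1 at (0,1):
1 0 0 1 1
1 1 1 1 1
0 1 0 0 0

Lights still on: 9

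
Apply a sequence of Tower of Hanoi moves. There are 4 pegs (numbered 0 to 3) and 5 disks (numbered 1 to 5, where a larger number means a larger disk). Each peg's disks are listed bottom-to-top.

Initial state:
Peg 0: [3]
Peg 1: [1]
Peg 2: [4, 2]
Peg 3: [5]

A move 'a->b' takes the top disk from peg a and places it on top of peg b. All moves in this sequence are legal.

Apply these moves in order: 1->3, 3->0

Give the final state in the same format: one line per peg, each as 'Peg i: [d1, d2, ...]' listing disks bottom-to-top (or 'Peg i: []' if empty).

After move 1 (1->3):
Peg 0: [3]
Peg 1: []
Peg 2: [4, 2]
Peg 3: [5, 1]

After move 2 (3->0):
Peg 0: [3, 1]
Peg 1: []
Peg 2: [4, 2]
Peg 3: [5]

Answer: Peg 0: [3, 1]
Peg 1: []
Peg 2: [4, 2]
Peg 3: [5]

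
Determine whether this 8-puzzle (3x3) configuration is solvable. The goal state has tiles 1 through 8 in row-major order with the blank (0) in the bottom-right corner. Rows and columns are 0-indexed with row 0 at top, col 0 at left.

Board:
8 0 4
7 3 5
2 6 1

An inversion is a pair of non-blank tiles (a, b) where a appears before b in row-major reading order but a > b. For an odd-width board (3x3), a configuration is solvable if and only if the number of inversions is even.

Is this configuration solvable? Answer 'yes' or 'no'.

Answer: no

Derivation:
Inversions (pairs i<j in row-major order where tile[i] > tile[j] > 0): 21
21 is odd, so the puzzle is not solvable.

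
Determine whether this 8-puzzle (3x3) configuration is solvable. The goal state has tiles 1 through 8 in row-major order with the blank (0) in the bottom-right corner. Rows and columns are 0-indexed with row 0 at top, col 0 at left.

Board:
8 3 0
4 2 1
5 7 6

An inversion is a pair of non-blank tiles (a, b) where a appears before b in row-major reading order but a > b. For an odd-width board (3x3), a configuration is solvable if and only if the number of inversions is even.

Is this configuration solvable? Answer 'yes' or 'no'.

Inversions (pairs i<j in row-major order where tile[i] > tile[j] > 0): 13
13 is odd, so the puzzle is not solvable.

Answer: no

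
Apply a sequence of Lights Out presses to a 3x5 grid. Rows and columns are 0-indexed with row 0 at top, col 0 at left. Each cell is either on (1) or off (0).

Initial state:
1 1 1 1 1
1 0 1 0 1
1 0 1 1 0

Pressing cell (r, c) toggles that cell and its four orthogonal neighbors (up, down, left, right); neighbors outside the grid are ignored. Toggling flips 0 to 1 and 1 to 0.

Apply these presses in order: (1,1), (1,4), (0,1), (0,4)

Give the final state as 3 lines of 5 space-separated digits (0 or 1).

After press 1 at (1,1):
1 0 1 1 1
0 1 0 0 1
1 1 1 1 0

After press 2 at (1,4):
1 0 1 1 0
0 1 0 1 0
1 1 1 1 1

After press 3 at (0,1):
0 1 0 1 0
0 0 0 1 0
1 1 1 1 1

After press 4 at (0,4):
0 1 0 0 1
0 0 0 1 1
1 1 1 1 1

Answer: 0 1 0 0 1
0 0 0 1 1
1 1 1 1 1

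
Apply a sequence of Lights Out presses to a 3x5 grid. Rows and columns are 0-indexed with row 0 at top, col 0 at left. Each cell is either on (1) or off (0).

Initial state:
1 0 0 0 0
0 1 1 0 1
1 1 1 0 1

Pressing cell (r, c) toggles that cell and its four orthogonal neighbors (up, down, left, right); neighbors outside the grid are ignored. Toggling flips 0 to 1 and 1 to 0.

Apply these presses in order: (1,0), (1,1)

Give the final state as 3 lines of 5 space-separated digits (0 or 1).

After press 1 at (1,0):
0 0 0 0 0
1 0 1 0 1
0 1 1 0 1

After press 2 at (1,1):
0 1 0 0 0
0 1 0 0 1
0 0 1 0 1

Answer: 0 1 0 0 0
0 1 0 0 1
0 0 1 0 1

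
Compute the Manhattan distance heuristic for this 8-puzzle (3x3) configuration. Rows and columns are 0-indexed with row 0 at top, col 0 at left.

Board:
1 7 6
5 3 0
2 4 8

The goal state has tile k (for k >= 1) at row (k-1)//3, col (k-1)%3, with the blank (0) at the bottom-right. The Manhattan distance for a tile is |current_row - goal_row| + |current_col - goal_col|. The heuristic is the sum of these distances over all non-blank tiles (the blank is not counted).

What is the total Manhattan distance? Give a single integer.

Answer: 13

Derivation:
Tile 1: (0,0)->(0,0) = 0
Tile 7: (0,1)->(2,0) = 3
Tile 6: (0,2)->(1,2) = 1
Tile 5: (1,0)->(1,1) = 1
Tile 3: (1,1)->(0,2) = 2
Tile 2: (2,0)->(0,1) = 3
Tile 4: (2,1)->(1,0) = 2
Tile 8: (2,2)->(2,1) = 1
Sum: 0 + 3 + 1 + 1 + 2 + 3 + 2 + 1 = 13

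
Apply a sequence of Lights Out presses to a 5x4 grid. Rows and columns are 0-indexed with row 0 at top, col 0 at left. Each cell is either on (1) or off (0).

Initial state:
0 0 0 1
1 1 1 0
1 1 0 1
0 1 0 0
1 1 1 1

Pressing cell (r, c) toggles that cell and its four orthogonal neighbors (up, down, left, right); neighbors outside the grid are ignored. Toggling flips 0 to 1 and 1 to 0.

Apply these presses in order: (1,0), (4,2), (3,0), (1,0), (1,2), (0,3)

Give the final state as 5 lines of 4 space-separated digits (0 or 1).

Answer: 0 0 0 0
1 0 0 0
0 1 1 1
1 0 1 0
0 0 0 0

Derivation:
After press 1 at (1,0):
1 0 0 1
0 0 1 0
0 1 0 1
0 1 0 0
1 1 1 1

After press 2 at (4,2):
1 0 0 1
0 0 1 0
0 1 0 1
0 1 1 0
1 0 0 0

After press 3 at (3,0):
1 0 0 1
0 0 1 0
1 1 0 1
1 0 1 0
0 0 0 0

After press 4 at (1,0):
0 0 0 1
1 1 1 0
0 1 0 1
1 0 1 0
0 0 0 0

After press 5 at (1,2):
0 0 1 1
1 0 0 1
0 1 1 1
1 0 1 0
0 0 0 0

After press 6 at (0,3):
0 0 0 0
1 0 0 0
0 1 1 1
1 0 1 0
0 0 0 0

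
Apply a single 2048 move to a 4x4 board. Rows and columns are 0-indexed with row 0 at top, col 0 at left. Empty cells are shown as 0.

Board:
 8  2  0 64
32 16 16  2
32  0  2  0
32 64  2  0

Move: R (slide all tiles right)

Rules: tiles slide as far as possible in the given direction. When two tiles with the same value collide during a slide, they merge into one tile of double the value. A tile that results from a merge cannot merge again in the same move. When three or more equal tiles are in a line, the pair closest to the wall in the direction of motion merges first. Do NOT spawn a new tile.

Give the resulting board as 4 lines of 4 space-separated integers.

Slide right:
row 0: [8, 2, 0, 64] -> [0, 8, 2, 64]
row 1: [32, 16, 16, 2] -> [0, 32, 32, 2]
row 2: [32, 0, 2, 0] -> [0, 0, 32, 2]
row 3: [32, 64, 2, 0] -> [0, 32, 64, 2]

Answer:  0  8  2 64
 0 32 32  2
 0  0 32  2
 0 32 64  2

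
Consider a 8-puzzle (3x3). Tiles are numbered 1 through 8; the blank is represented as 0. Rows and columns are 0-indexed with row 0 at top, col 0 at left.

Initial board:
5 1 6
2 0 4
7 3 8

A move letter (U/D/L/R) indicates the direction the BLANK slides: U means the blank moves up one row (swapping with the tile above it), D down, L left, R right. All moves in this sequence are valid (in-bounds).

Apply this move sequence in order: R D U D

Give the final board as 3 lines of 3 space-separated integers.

After move 1 (R):
5 1 6
2 4 0
7 3 8

After move 2 (D):
5 1 6
2 4 8
7 3 0

After move 3 (U):
5 1 6
2 4 0
7 3 8

After move 4 (D):
5 1 6
2 4 8
7 3 0

Answer: 5 1 6
2 4 8
7 3 0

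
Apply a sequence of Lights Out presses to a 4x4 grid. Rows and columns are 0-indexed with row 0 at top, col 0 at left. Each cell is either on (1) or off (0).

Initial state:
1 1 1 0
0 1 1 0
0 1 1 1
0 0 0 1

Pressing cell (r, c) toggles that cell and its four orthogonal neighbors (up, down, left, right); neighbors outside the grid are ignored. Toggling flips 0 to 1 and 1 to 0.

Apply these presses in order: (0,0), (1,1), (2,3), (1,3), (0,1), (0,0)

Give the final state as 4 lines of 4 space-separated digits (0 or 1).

Answer: 0 1 0 1
1 1 1 0
0 0 0 1
0 0 0 0

Derivation:
After press 1 at (0,0):
0 0 1 0
1 1 1 0
0 1 1 1
0 0 0 1

After press 2 at (1,1):
0 1 1 0
0 0 0 0
0 0 1 1
0 0 0 1

After press 3 at (2,3):
0 1 1 0
0 0 0 1
0 0 0 0
0 0 0 0

After press 4 at (1,3):
0 1 1 1
0 0 1 0
0 0 0 1
0 0 0 0

After press 5 at (0,1):
1 0 0 1
0 1 1 0
0 0 0 1
0 0 0 0

After press 6 at (0,0):
0 1 0 1
1 1 1 0
0 0 0 1
0 0 0 0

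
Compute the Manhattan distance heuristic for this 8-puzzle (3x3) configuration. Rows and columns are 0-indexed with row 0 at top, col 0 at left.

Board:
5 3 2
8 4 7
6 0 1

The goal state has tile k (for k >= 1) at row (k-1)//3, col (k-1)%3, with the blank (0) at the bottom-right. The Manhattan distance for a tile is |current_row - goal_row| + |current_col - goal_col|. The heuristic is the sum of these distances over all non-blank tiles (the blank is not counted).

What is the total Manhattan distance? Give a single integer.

Answer: 17

Derivation:
Tile 5: (0,0)->(1,1) = 2
Tile 3: (0,1)->(0,2) = 1
Tile 2: (0,2)->(0,1) = 1
Tile 8: (1,0)->(2,1) = 2
Tile 4: (1,1)->(1,0) = 1
Tile 7: (1,2)->(2,0) = 3
Tile 6: (2,0)->(1,2) = 3
Tile 1: (2,2)->(0,0) = 4
Sum: 2 + 1 + 1 + 2 + 1 + 3 + 3 + 4 = 17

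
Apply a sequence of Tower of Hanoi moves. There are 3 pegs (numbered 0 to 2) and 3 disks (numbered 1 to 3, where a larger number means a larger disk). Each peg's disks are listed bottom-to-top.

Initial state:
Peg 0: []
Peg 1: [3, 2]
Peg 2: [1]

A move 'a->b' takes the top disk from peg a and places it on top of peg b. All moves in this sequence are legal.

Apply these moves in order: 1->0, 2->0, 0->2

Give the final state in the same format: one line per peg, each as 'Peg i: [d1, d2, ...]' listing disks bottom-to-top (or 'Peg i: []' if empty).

Answer: Peg 0: [2]
Peg 1: [3]
Peg 2: [1]

Derivation:
After move 1 (1->0):
Peg 0: [2]
Peg 1: [3]
Peg 2: [1]

After move 2 (2->0):
Peg 0: [2, 1]
Peg 1: [3]
Peg 2: []

After move 3 (0->2):
Peg 0: [2]
Peg 1: [3]
Peg 2: [1]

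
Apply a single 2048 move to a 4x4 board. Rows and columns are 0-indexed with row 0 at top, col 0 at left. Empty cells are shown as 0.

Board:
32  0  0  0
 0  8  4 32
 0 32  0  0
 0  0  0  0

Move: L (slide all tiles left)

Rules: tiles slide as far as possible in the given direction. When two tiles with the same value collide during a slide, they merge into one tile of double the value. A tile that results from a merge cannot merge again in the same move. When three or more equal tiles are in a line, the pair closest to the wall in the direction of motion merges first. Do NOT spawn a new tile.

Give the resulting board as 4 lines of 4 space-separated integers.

Answer: 32  0  0  0
 8  4 32  0
32  0  0  0
 0  0  0  0

Derivation:
Slide left:
row 0: [32, 0, 0, 0] -> [32, 0, 0, 0]
row 1: [0, 8, 4, 32] -> [8, 4, 32, 0]
row 2: [0, 32, 0, 0] -> [32, 0, 0, 0]
row 3: [0, 0, 0, 0] -> [0, 0, 0, 0]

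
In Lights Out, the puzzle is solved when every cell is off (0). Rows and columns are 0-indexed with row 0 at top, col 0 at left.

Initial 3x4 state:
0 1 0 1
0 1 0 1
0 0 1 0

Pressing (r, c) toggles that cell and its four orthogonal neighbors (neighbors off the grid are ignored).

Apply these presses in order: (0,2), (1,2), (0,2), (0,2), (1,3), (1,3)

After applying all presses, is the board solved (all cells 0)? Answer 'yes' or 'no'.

After press 1 at (0,2):
0 0 1 0
0 1 1 1
0 0 1 0

After press 2 at (1,2):
0 0 0 0
0 0 0 0
0 0 0 0

After press 3 at (0,2):
0 1 1 1
0 0 1 0
0 0 0 0

After press 4 at (0,2):
0 0 0 0
0 0 0 0
0 0 0 0

After press 5 at (1,3):
0 0 0 1
0 0 1 1
0 0 0 1

After press 6 at (1,3):
0 0 0 0
0 0 0 0
0 0 0 0

Lights still on: 0

Answer: yes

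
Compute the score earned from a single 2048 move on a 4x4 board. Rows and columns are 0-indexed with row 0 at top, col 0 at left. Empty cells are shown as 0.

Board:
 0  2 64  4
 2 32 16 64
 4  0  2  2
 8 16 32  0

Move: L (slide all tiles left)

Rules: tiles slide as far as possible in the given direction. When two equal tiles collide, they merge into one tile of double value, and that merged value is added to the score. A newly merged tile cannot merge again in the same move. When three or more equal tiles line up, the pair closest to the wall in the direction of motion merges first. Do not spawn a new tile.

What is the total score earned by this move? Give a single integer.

Answer: 4

Derivation:
Slide left:
row 0: [0, 2, 64, 4] -> [2, 64, 4, 0]  score +0 (running 0)
row 1: [2, 32, 16, 64] -> [2, 32, 16, 64]  score +0 (running 0)
row 2: [4, 0, 2, 2] -> [4, 4, 0, 0]  score +4 (running 4)
row 3: [8, 16, 32, 0] -> [8, 16, 32, 0]  score +0 (running 4)
Board after move:
 2 64  4  0
 2 32 16 64
 4  4  0  0
 8 16 32  0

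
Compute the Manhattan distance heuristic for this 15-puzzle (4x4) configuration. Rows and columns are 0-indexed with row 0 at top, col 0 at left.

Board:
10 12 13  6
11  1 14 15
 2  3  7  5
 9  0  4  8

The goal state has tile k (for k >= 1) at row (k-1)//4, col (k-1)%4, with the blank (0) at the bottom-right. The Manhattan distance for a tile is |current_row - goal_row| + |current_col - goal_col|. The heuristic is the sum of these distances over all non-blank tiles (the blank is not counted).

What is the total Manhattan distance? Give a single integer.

Tile 10: (0,0)->(2,1) = 3
Tile 12: (0,1)->(2,3) = 4
Tile 13: (0,2)->(3,0) = 5
Tile 6: (0,3)->(1,1) = 3
Tile 11: (1,0)->(2,2) = 3
Tile 1: (1,1)->(0,0) = 2
Tile 14: (1,2)->(3,1) = 3
Tile 15: (1,3)->(3,2) = 3
Tile 2: (2,0)->(0,1) = 3
Tile 3: (2,1)->(0,2) = 3
Tile 7: (2,2)->(1,2) = 1
Tile 5: (2,3)->(1,0) = 4
Tile 9: (3,0)->(2,0) = 1
Tile 4: (3,2)->(0,3) = 4
Tile 8: (3,3)->(1,3) = 2
Sum: 3 + 4 + 5 + 3 + 3 + 2 + 3 + 3 + 3 + 3 + 1 + 4 + 1 + 4 + 2 = 44

Answer: 44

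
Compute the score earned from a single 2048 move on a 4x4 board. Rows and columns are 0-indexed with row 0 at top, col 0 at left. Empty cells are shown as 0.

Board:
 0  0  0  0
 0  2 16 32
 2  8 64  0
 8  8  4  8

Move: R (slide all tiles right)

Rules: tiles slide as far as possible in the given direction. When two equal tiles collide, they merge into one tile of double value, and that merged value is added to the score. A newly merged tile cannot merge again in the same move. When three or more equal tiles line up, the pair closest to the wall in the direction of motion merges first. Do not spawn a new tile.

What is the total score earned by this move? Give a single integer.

Answer: 16

Derivation:
Slide right:
row 0: [0, 0, 0, 0] -> [0, 0, 0, 0]  score +0 (running 0)
row 1: [0, 2, 16, 32] -> [0, 2, 16, 32]  score +0 (running 0)
row 2: [2, 8, 64, 0] -> [0, 2, 8, 64]  score +0 (running 0)
row 3: [8, 8, 4, 8] -> [0, 16, 4, 8]  score +16 (running 16)
Board after move:
 0  0  0  0
 0  2 16 32
 0  2  8 64
 0 16  4  8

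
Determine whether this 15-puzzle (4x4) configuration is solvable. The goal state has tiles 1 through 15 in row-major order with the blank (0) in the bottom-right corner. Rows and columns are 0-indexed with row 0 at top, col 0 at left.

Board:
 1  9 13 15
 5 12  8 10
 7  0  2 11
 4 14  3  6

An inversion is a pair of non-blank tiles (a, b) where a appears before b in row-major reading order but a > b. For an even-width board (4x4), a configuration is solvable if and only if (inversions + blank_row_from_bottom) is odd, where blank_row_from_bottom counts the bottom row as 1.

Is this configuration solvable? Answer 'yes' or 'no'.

Answer: yes

Derivation:
Inversions: 59
Blank is in row 2 (0-indexed from top), which is row 2 counting from the bottom (bottom = 1).
59 + 2 = 61, which is odd, so the puzzle is solvable.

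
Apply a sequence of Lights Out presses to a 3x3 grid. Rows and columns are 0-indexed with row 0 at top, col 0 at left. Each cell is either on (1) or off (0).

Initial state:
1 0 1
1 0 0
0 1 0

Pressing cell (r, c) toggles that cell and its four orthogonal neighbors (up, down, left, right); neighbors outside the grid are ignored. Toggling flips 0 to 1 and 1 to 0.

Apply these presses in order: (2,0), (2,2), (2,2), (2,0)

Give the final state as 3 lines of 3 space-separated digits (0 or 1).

After press 1 at (2,0):
1 0 1
0 0 0
1 0 0

After press 2 at (2,2):
1 0 1
0 0 1
1 1 1

After press 3 at (2,2):
1 0 1
0 0 0
1 0 0

After press 4 at (2,0):
1 0 1
1 0 0
0 1 0

Answer: 1 0 1
1 0 0
0 1 0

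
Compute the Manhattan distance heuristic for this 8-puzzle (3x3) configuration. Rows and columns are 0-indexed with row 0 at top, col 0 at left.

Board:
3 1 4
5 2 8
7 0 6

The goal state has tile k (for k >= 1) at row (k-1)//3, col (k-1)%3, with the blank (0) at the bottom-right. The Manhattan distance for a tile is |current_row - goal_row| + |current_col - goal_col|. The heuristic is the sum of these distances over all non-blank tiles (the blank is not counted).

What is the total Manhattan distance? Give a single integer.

Answer: 11

Derivation:
Tile 3: (0,0)->(0,2) = 2
Tile 1: (0,1)->(0,0) = 1
Tile 4: (0,2)->(1,0) = 3
Tile 5: (1,0)->(1,1) = 1
Tile 2: (1,1)->(0,1) = 1
Tile 8: (1,2)->(2,1) = 2
Tile 7: (2,0)->(2,0) = 0
Tile 6: (2,2)->(1,2) = 1
Sum: 2 + 1 + 3 + 1 + 1 + 2 + 0 + 1 = 11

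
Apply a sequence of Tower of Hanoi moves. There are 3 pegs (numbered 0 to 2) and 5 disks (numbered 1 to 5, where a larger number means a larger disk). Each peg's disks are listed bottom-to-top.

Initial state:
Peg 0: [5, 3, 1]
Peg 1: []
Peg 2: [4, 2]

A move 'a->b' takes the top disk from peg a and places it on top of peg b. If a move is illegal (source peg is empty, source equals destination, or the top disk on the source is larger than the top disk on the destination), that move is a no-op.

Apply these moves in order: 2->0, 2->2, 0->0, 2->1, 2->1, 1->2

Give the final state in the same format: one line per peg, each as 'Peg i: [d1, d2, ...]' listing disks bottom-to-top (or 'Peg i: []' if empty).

Answer: Peg 0: [5, 3, 1]
Peg 1: []
Peg 2: [4, 2]

Derivation:
After move 1 (2->0):
Peg 0: [5, 3, 1]
Peg 1: []
Peg 2: [4, 2]

After move 2 (2->2):
Peg 0: [5, 3, 1]
Peg 1: []
Peg 2: [4, 2]

After move 3 (0->0):
Peg 0: [5, 3, 1]
Peg 1: []
Peg 2: [4, 2]

After move 4 (2->1):
Peg 0: [5, 3, 1]
Peg 1: [2]
Peg 2: [4]

After move 5 (2->1):
Peg 0: [5, 3, 1]
Peg 1: [2]
Peg 2: [4]

After move 6 (1->2):
Peg 0: [5, 3, 1]
Peg 1: []
Peg 2: [4, 2]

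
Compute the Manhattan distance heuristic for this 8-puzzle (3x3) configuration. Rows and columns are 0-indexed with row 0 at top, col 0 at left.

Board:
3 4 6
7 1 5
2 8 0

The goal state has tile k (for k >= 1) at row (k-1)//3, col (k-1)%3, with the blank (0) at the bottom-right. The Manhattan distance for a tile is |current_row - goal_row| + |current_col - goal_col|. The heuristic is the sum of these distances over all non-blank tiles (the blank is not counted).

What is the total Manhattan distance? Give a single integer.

Answer: 12

Derivation:
Tile 3: (0,0)->(0,2) = 2
Tile 4: (0,1)->(1,0) = 2
Tile 6: (0,2)->(1,2) = 1
Tile 7: (1,0)->(2,0) = 1
Tile 1: (1,1)->(0,0) = 2
Tile 5: (1,2)->(1,1) = 1
Tile 2: (2,0)->(0,1) = 3
Tile 8: (2,1)->(2,1) = 0
Sum: 2 + 2 + 1 + 1 + 2 + 1 + 3 + 0 = 12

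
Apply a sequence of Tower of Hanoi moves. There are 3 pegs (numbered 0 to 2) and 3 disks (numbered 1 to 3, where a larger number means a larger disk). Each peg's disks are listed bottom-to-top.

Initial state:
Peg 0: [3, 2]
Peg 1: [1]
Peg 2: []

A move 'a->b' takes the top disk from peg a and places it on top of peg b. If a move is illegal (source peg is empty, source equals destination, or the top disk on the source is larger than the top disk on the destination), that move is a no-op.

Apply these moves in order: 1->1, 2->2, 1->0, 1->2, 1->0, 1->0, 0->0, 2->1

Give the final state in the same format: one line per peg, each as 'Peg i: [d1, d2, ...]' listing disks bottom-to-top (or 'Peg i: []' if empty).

Answer: Peg 0: [3, 2, 1]
Peg 1: []
Peg 2: []

Derivation:
After move 1 (1->1):
Peg 0: [3, 2]
Peg 1: [1]
Peg 2: []

After move 2 (2->2):
Peg 0: [3, 2]
Peg 1: [1]
Peg 2: []

After move 3 (1->0):
Peg 0: [3, 2, 1]
Peg 1: []
Peg 2: []

After move 4 (1->2):
Peg 0: [3, 2, 1]
Peg 1: []
Peg 2: []

After move 5 (1->0):
Peg 0: [3, 2, 1]
Peg 1: []
Peg 2: []

After move 6 (1->0):
Peg 0: [3, 2, 1]
Peg 1: []
Peg 2: []

After move 7 (0->0):
Peg 0: [3, 2, 1]
Peg 1: []
Peg 2: []

After move 8 (2->1):
Peg 0: [3, 2, 1]
Peg 1: []
Peg 2: []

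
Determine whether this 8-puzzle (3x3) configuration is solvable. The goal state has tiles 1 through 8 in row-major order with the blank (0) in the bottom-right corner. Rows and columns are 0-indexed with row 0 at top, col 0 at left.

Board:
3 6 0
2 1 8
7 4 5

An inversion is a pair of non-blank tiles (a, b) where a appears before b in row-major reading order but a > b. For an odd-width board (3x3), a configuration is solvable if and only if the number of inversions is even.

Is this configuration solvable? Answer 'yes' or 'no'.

Answer: yes

Derivation:
Inversions (pairs i<j in row-major order where tile[i] > tile[j] > 0): 12
12 is even, so the puzzle is solvable.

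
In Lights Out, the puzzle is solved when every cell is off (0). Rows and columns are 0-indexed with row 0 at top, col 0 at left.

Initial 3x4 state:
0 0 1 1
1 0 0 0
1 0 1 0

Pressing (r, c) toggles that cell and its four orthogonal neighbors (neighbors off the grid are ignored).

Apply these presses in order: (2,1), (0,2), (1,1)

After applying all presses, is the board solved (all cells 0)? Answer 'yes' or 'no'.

Answer: yes

Derivation:
After press 1 at (2,1):
0 0 1 1
1 1 0 0
0 1 0 0

After press 2 at (0,2):
0 1 0 0
1 1 1 0
0 1 0 0

After press 3 at (1,1):
0 0 0 0
0 0 0 0
0 0 0 0

Lights still on: 0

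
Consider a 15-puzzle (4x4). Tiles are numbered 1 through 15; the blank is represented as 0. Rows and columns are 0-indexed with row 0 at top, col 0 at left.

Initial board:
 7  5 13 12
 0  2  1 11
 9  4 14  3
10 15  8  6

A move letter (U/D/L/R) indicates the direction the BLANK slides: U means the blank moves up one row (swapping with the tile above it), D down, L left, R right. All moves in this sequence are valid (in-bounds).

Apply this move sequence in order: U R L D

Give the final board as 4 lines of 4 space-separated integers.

Answer:  7  5 13 12
 0  2  1 11
 9  4 14  3
10 15  8  6

Derivation:
After move 1 (U):
 0  5 13 12
 7  2  1 11
 9  4 14  3
10 15  8  6

After move 2 (R):
 5  0 13 12
 7  2  1 11
 9  4 14  3
10 15  8  6

After move 3 (L):
 0  5 13 12
 7  2  1 11
 9  4 14  3
10 15  8  6

After move 4 (D):
 7  5 13 12
 0  2  1 11
 9  4 14  3
10 15  8  6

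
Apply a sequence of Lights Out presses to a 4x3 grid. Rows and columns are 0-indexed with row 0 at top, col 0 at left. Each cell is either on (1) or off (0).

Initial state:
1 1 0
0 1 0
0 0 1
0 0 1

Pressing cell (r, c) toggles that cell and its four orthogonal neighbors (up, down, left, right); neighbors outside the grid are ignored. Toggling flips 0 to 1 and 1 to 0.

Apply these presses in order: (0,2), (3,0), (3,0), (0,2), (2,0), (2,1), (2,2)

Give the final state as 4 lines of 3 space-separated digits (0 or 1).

Answer: 1 1 0
1 0 1
0 1 1
1 1 0

Derivation:
After press 1 at (0,2):
1 0 1
0 1 1
0 0 1
0 0 1

After press 2 at (3,0):
1 0 1
0 1 1
1 0 1
1 1 1

After press 3 at (3,0):
1 0 1
0 1 1
0 0 1
0 0 1

After press 4 at (0,2):
1 1 0
0 1 0
0 0 1
0 0 1

After press 5 at (2,0):
1 1 0
1 1 0
1 1 1
1 0 1

After press 6 at (2,1):
1 1 0
1 0 0
0 0 0
1 1 1

After press 7 at (2,2):
1 1 0
1 0 1
0 1 1
1 1 0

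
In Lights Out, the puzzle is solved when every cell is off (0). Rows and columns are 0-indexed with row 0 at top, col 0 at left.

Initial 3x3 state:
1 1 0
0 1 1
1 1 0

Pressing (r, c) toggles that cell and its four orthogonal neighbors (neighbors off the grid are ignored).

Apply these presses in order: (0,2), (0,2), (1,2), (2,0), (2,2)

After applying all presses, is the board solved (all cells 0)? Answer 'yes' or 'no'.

After press 1 at (0,2):
1 0 1
0 1 0
1 1 0

After press 2 at (0,2):
1 1 0
0 1 1
1 1 0

After press 3 at (1,2):
1 1 1
0 0 0
1 1 1

After press 4 at (2,0):
1 1 1
1 0 0
0 0 1

After press 5 at (2,2):
1 1 1
1 0 1
0 1 0

Lights still on: 6

Answer: no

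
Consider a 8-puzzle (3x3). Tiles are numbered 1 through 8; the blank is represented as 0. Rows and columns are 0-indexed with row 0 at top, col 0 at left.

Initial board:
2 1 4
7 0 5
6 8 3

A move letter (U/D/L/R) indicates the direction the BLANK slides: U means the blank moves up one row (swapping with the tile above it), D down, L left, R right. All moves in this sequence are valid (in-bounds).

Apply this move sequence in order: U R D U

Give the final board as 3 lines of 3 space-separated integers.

After move 1 (U):
2 0 4
7 1 5
6 8 3

After move 2 (R):
2 4 0
7 1 5
6 8 3

After move 3 (D):
2 4 5
7 1 0
6 8 3

After move 4 (U):
2 4 0
7 1 5
6 8 3

Answer: 2 4 0
7 1 5
6 8 3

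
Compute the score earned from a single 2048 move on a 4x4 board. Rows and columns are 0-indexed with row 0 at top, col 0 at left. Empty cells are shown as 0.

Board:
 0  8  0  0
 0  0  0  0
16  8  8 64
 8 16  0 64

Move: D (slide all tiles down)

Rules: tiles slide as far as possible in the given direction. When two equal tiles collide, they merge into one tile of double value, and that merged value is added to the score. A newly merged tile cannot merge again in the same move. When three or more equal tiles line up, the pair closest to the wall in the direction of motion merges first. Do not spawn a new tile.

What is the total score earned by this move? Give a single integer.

Answer: 144

Derivation:
Slide down:
col 0: [0, 0, 16, 8] -> [0, 0, 16, 8]  score +0 (running 0)
col 1: [8, 0, 8, 16] -> [0, 0, 16, 16]  score +16 (running 16)
col 2: [0, 0, 8, 0] -> [0, 0, 0, 8]  score +0 (running 16)
col 3: [0, 0, 64, 64] -> [0, 0, 0, 128]  score +128 (running 144)
Board after move:
  0   0   0   0
  0   0   0   0
 16  16   0   0
  8  16   8 128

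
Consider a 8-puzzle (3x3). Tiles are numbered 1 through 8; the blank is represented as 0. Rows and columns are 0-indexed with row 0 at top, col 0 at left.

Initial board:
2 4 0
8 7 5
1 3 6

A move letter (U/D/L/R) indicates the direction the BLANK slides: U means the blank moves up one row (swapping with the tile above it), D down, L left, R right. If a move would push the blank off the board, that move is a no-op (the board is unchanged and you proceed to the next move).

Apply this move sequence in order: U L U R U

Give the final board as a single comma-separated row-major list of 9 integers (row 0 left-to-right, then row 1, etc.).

Answer: 2, 4, 0, 8, 7, 5, 1, 3, 6

Derivation:
After move 1 (U):
2 4 0
8 7 5
1 3 6

After move 2 (L):
2 0 4
8 7 5
1 3 6

After move 3 (U):
2 0 4
8 7 5
1 3 6

After move 4 (R):
2 4 0
8 7 5
1 3 6

After move 5 (U):
2 4 0
8 7 5
1 3 6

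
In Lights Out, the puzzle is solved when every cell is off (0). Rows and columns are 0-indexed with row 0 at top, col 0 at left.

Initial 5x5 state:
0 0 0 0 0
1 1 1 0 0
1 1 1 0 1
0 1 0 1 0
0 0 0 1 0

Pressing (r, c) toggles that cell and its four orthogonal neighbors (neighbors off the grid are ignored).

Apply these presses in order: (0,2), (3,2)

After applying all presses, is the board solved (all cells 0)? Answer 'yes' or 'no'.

After press 1 at (0,2):
0 1 1 1 0
1 1 0 0 0
1 1 1 0 1
0 1 0 1 0
0 0 0 1 0

After press 2 at (3,2):
0 1 1 1 0
1 1 0 0 0
1 1 0 0 1
0 0 1 0 0
0 0 1 1 0

Lights still on: 11

Answer: no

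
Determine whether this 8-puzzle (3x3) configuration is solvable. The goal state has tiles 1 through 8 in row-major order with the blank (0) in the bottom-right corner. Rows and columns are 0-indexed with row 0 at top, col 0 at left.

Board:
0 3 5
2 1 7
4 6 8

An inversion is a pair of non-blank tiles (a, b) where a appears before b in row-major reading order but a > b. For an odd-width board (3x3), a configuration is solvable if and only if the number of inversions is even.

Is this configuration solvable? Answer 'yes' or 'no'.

Inversions (pairs i<j in row-major order where tile[i] > tile[j] > 0): 8
8 is even, so the puzzle is solvable.

Answer: yes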